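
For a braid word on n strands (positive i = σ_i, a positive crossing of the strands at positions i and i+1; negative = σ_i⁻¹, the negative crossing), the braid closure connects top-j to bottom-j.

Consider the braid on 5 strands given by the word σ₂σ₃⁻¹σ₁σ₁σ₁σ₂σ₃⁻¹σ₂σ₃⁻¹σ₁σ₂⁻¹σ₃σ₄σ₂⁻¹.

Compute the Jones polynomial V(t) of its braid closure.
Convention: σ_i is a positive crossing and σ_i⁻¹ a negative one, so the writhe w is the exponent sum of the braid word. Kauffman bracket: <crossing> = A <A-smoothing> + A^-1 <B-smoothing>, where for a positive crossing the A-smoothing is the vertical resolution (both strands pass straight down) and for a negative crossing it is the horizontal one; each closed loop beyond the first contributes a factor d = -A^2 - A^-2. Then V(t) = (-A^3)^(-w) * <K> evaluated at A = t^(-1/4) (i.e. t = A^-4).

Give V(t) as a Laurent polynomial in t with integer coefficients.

t^7 - 2*t^6 + 3*t^5 - 4*t^4 + 4*t^3 - 4*t^2 + 3*t - 1 + t^-1

Derivation:
The presented braid s2 s3^-1 s1 s1 s1 s2 s3^-1 s2 s3^-1 s1 s2^-1 s3 s4 s2^-1 on 5 strands reduces by inverse Markov moves (closure unchanged at each step):
  Deconjugate: the word is γ·β·γ⁻¹ with γ = s2 (prefix) and γ⁻¹ = s2^-1 (suffix); strip both.
  Destabilize: the word has the form β·s4 where s4 occurs only as the final letter (β ∈ B_4); drop it and the last strand → 4 strands.
  Deconjugate: the word is γ·β·γ⁻¹ with γ = s3^-1 (prefix) and γ⁻¹ = s3 (suffix); strip both.
Reduced to β = s1 s1 s1 s2 s3^-1 s2 s3^-1 s1 s2^-1 on 4 strands, 9 crossings.
Compute on β:
Braid: s1 s1 s1 s2 s3^-1 s2 s3^-1 s1 s2^-1 on 4 strands, 9 crossings.
Writhe w = (#positive) - (#negative) = 6 - 3 = 3.
Enumerate smoothing states for the bracket polynomial. There are 2^9 = 512 states.
Smooth each crossing (0=||, 1=⌣⌢); contribution A^(Σ sign_k(1-2s_k)) * d^(L-1).
Tabulate the states by total A-exponent and number of loops L (A-exp: L × count):
  A^9: L=3 ×1
  A^7: L=2 ×7, L=4 ×2
  A^5: L=1 ×12, L=3 ×24
  A^3: L=2 ×66, L=4 ×18
  A^1: L=1 ×35, L=3 ×84, L=5 ×7
  A^-1: L=2 ×73, L=4 ×52, L=6 ×1
  A^-3: L=3 ×68, L=5 ×16
  A^-5: L=4 ×34, L=6 ×2
  A^-7: L=5 ×9
  A^-9: L=6 ×1
Each group contributes A^e * Σ count * d^(L-1):
Powers of d = -A^2 - A^-2: d^2 = A^4 + 2 + A^-4; d^3 = -A^6 - 3*A^2 - 3*A^-2 - A^-6; d^4 = A^8 + 4*A^4 + 6 + 4*A^-4 + A^-8; d^5 = -A^10 - 5*A^6 - 10*A^2 - 10*A^-2 - 5*A^-6 - A^-10.
  A^9 * (d^2) = A^13 + 2*A^9 + A^5
  A^7 * (7*d + 2*d^3) = -2*A^13 - 13*A^9 - 13*A^5 - 2*A
  A^5 * (12 + 24*d^2) = 24*A^9 + 60*A^5 + 24*A
  A^3 * (66*d + 18*d^3) = -18*A^9 - 120*A^5 - 120*A - 18*A^-3
  A^1 * (35 + 84*d^2 + 7*d^4) = 7*A^9 + 112*A^5 + 245*A + 112*A^-3 + 7*A^-7
  A^-1 * (73*d + 52*d^3 + d^5) = -A^9 - 57*A^5 - 239*A - 239*A^-3 - 57*A^-7 - A^-11
  A^-3 * (68*d^2 + 16*d^4) = 16*A^5 + 132*A + 232*A^-3 + 132*A^-7 + 16*A^-11
  A^-5 * (34*d^3 + 2*d^5) = -2*A^5 - 44*A - 122*A^-3 - 122*A^-7 - 44*A^-11 - 2*A^-15
  A^-7 * (9*d^4) = 9*A + 36*A^-3 + 54*A^-7 + 36*A^-11 + 9*A^-15
  A^-9 * (d^5) = -A - 5*A^-3 - 10*A^-7 - 10*A^-11 - 5*A^-15 - A^-19
Summing the groups: <K> = -A^13 + A^9 - 3*A^5 + 4*A - 4*A^-3 + 4*A^-7 - 3*A^-11 + 2*A^-15 - A^-19
Normalise by the writhe: (-A^3)^(-w) = (-A^3)^(-3) = -A^-9, so f(A) = -A^-9 * <K> = A^4 - 1 + 3*A^-4 - 4*A^-8 + 4*A^-12 - 4*A^-16 + 3*A^-20 - 2*A^-24 + A^-28.
Substitute A = t^(-1/4), i.e. A^e → t^(-e/4): V(t) = t^7 - 2*t^6 + 3*t^5 - 4*t^4 + 4*t^3 - 4*t^2 + 3*t - 1 + t^-1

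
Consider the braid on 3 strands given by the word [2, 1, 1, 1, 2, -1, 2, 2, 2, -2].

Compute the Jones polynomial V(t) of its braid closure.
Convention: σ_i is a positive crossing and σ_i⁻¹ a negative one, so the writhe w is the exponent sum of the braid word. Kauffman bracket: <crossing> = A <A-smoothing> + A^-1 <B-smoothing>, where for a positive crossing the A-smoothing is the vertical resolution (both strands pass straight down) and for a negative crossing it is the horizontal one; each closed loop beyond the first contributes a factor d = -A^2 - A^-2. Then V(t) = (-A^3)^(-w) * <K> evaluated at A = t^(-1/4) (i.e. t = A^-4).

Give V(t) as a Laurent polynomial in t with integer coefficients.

The presented braid s2 s1 s1 s1 s2 s1^-1 s2 s2 s2 s2^-1 on 3 strands reduces by inverse Markov moves (closure unchanged at each step):
  Deconjugate: the word is γ·β·γ⁻¹ with γ = s2 (prefix) and γ⁻¹ = s2^-1 (suffix); strip both.
Reduced to β = s1 s1 s1 s2 s1^-1 s2 s2 s2 on 3 strands, 8 crossings.
Compute on β:
Braid: s1 s1 s1 s2 s1^-1 s2 s2 s2 on 3 strands, 8 crossings.
Writhe w = (#positive) - (#negative) = 7 - 1 = 6.
State-sum expansion of <K>. There are 2^8 = 256 states.
For each crossing: s=0 is the vertical smoothing, s=1 horizontal. Crossing k contributes A^(sign_k * (1 - 2*s_k)); loop factor d = -A^2 - A^-2.
Tabulate the states by total A-exponent and number of loops L (A-exp: L × count):
  A^8: L=2 ×1
  A^6: L=1 ×4, L=3 ×4
  A^4: L=2 ×25, L=4 ×3
  A^2: L=1 ×21, L=3 ×34, L=5 ×1
  A^0: L=2 ×48, L=4 ×22
  A^-2: L=3 ×49, L=5 ×7
  A^-4: L=4 ×27, L=6 ×1
  A^-6: L=5 ×8
  A^-8: L=6 ×1
Each group contributes A^e * Σ count * d^(L-1):
Powers of d = -A^2 - A^-2: d^2 = A^4 + 2 + A^-4; d^3 = -A^6 - 3*A^2 - 3*A^-2 - A^-6; d^4 = A^8 + 4*A^4 + 6 + 4*A^-4 + A^-8; d^5 = -A^10 - 5*A^6 - 10*A^2 - 10*A^-2 - 5*A^-6 - A^-10.
  A^8 * (d) = -A^10 - A^6
  A^6 * (4 + 4*d^2) = 4*A^10 + 12*A^6 + 4*A^2
  A^4 * (25*d + 3*d^3) = -3*A^10 - 34*A^6 - 34*A^2 - 3*A^-2
  A^2 * (21 + 34*d^2 + d^4) = A^10 + 38*A^6 + 95*A^2 + 38*A^-2 + A^-6
  A^0 * (48*d + 22*d^3) = -22*A^6 - 114*A^2 - 114*A^-2 - 22*A^-6
  A^-2 * (49*d^2 + 7*d^4) = 7*A^6 + 77*A^2 + 140*A^-2 + 77*A^-6 + 7*A^-10
  A^-4 * (27*d^3 + d^5) = -A^6 - 32*A^2 - 91*A^-2 - 91*A^-6 - 32*A^-10 - A^-14
  A^-6 * (8*d^4) = 8*A^2 + 32*A^-2 + 48*A^-6 + 32*A^-10 + 8*A^-14
  A^-8 * (d^5) = -A^2 - 5*A^-2 - 10*A^-6 - 10*A^-10 - 5*A^-14 - A^-18
Summing the groups: <K> = A^10 - A^6 + 3*A^2 - 3*A^-2 + 3*A^-6 - 3*A^-10 + 2*A^-14 - A^-18
Normalise by the writhe: (-A^3)^(-w) = (-A^3)^(-6) = A^-18, so f(A) = A^-18 * <K> = A^-8 - A^-12 + 3*A^-16 - 3*A^-20 + 3*A^-24 - 3*A^-28 + 2*A^-32 - A^-36.
Substitute A = t^(-1/4), i.e. A^e → t^(-e/4): V(t) = -t^9 + 2*t^8 - 3*t^7 + 3*t^6 - 3*t^5 + 3*t^4 - t^3 + t^2

Answer: -t^9 + 2*t^8 - 3*t^7 + 3*t^6 - 3*t^5 + 3*t^4 - t^3 + t^2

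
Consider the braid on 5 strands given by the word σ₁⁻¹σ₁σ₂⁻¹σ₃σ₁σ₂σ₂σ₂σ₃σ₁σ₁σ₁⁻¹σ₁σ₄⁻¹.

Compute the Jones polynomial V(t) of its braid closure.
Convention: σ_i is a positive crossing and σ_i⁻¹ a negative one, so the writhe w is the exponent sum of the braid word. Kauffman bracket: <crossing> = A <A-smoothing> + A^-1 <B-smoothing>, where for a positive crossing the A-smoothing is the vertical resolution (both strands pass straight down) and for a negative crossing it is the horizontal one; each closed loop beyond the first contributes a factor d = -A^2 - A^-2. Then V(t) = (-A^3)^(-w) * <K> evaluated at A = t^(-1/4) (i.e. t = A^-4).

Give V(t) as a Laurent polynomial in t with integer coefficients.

The presented braid s1^-1 s1 s2^-1 s3 s1 s2 s2 s2 s3 s1 s1 s1^-1 s1 s4^-1 on 5 strands reduces by inverse Markov moves (closure unchanged at each step):
  Destabilize: the word has the form β·s4^-1 where s4^-1 occurs only as the final letter (β ∈ B_4); drop it and the last strand → 4 strands.
  Deconjugate: the word is γ·β·γ⁻¹ with γ = s1^-1 s1 (prefix) and γ⁻¹ = s1^-1 s1 (suffix); strip both.
Reduced to β = s2^-1 s3 s1 s2 s2 s2 s3 s1 s1 on 4 strands, 9 crossings.
Compute on β:
Braid: s2^-1 s3 s1 s2 s2 s2 s3 s1 s1 on 4 strands, 9 crossings.
Writhe w = (#positive) - (#negative) = 8 - 1 = 7.
State-sum expansion of <K>. There are 2^9 = 512 states.
For each crossing: s=0 is the vertical smoothing, s=1 horizontal. Crossing k contributes A^(sign_k * (1 - 2*s_k)); loop factor d = -A^2 - A^-2.
Tabulate the states by total A-exponent and number of loops L (A-exp: L × count):
  A^9: L=3 ×1
  A^7: L=2 ×5, L=4 ×4
  A^5: L=1 ×6, L=3 ×27, L=5 ×3
  A^3: L=2 ×57, L=4 ×26, L=6 ×1
  A^1: L=1 ×39, L=3 ×77, L=5 ×10
  A^-1: L=2 ×81, L=4 ×44, L=6 ×1
  A^-3: L=3 ×73, L=5 ×11
  A^-5: L=4 ×35, L=6 ×1
  A^-7: L=5 ×9
  A^-9: L=6 ×1
Each group contributes A^e * Σ count * d^(L-1):
Powers of d = -A^2 - A^-2: d^2 = A^4 + 2 + A^-4; d^3 = -A^6 - 3*A^2 - 3*A^-2 - A^-6; d^4 = A^8 + 4*A^4 + 6 + 4*A^-4 + A^-8; d^5 = -A^10 - 5*A^6 - 10*A^2 - 10*A^-2 - 5*A^-6 - A^-10.
  A^9 * (d^2) = A^13 + 2*A^9 + A^5
  A^7 * (5*d + 4*d^3) = -4*A^13 - 17*A^9 - 17*A^5 - 4*A
  A^5 * (6 + 27*d^2 + 3*d^4) = 3*A^13 + 39*A^9 + 78*A^5 + 39*A + 3*A^-3
  A^3 * (57*d + 26*d^3 + d^5) = -A^13 - 31*A^9 - 145*A^5 - 145*A - 31*A^-3 - A^-7
  A^1 * (39 + 77*d^2 + 10*d^4) = 10*A^9 + 117*A^5 + 253*A + 117*A^-3 + 10*A^-7
  A^-1 * (81*d + 44*d^3 + d^5) = -A^9 - 49*A^5 - 223*A - 223*A^-3 - 49*A^-7 - A^-11
  A^-3 * (73*d^2 + 11*d^4) = 11*A^5 + 117*A + 212*A^-3 + 117*A^-7 + 11*A^-11
  A^-5 * (35*d^3 + d^5) = -A^5 - 40*A - 115*A^-3 - 115*A^-7 - 40*A^-11 - A^-15
  A^-7 * (9*d^4) = 9*A + 36*A^-3 + 54*A^-7 + 36*A^-11 + 9*A^-15
  A^-9 * (d^5) = -A - 5*A^-3 - 10*A^-7 - 10*A^-11 - 5*A^-15 - A^-19
Summing the groups: <K> = -A^13 + 2*A^9 - 5*A^5 + 5*A - 6*A^-3 + 6*A^-7 - 4*A^-11 + 3*A^-15 - A^-19
Normalise by the writhe: (-A^3)^(-w) = (-A^3)^(-7) = -A^-21, so f(A) = -A^-21 * <K> = A^-8 - 2*A^-12 + 5*A^-16 - 5*A^-20 + 6*A^-24 - 6*A^-28 + 4*A^-32 - 3*A^-36 + A^-40.
Substitute A = t^(-1/4), i.e. A^e → t^(-e/4): V(t) = t^10 - 3*t^9 + 4*t^8 - 6*t^7 + 6*t^6 - 5*t^5 + 5*t^4 - 2*t^3 + t^2

Answer: t^10 - 3*t^9 + 4*t^8 - 6*t^7 + 6*t^6 - 5*t^5 + 5*t^4 - 2*t^3 + t^2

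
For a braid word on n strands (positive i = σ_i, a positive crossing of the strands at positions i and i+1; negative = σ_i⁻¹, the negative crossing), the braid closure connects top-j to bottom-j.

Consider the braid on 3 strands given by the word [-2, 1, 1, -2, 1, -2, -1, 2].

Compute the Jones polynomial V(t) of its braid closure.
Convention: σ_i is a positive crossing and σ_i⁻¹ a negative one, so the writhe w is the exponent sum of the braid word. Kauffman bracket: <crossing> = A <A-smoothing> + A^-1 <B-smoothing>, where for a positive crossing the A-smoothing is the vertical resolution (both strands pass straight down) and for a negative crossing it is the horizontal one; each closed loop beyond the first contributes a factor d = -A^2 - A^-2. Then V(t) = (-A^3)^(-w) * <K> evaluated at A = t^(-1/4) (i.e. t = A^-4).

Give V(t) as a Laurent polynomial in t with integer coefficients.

t^2 - t + 1 - t^-1 + t^-2

Derivation:
The presented braid s2^-1 s1 s1 s2^-1 s1 s2^-1 s1^-1 s2 on 3 strands reduces by inverse Markov moves (closure unchanged at each step):
  Deconjugate: the word is γ·β·γ⁻¹ with γ = s2^-1 s1 (prefix) and γ⁻¹ = s1^-1 s2 (suffix); strip both.
Reduced to β = s1 s2^-1 s1 s2^-1 on 3 strands, 4 crossings.
Compute on β:
Braid: s1 s2^-1 s1 s2^-1 on 3 strands, 4 crossings.
Writhe w = (#positive) - (#negative) = 2 - 2 = 0.
Enumerate smoothing states for the bracket polynomial. There are 2^4 = 16 states.
Each crossing splits two ways (0=vertical, 1=horizontal). The state's weight is A^(#A-smoothings - #B-smoothings) * d^(loops - 1).
  state 0000: A-exp=+0, loops=3, term = A^0 * d^2
  state 0001: A-exp=+2, loops=2, term = A^2 * d^1
  state 0010: A-exp=-2, loops=2, term = A^-2 * d^1
  state 0011: A-exp=+0, loops=1, term = A^0 * d^0
  state 0100: A-exp=+2, loops=2, term = A^2 * d^1
  state 0101: A-exp=+4, loops=3, term = A^4 * d^2
  state 0110: A-exp=+0, loops=1, term = A^0 * d^0
  state 0111: A-exp=+2, loops=2, term = A^2 * d^1
  state 1000: A-exp=-2, loops=2, term = A^-2 * d^1
  state 1001: A-exp=+0, loops=1, term = A^0 * d^0
  state 1010: A-exp=-4, loops=3, term = A^-4 * d^2
  state 1011: A-exp=-2, loops=2, term = A^-2 * d^1
  state 1100: A-exp=+0, loops=1, term = A^0 * d^0
  state 1101: A-exp=+2, loops=2, term = A^2 * d^1
  state 1110: A-exp=-2, loops=2, term = A^-2 * d^1
  state 1111: A-exp=+0, loops=1, term = A^0 * d^0
Collect the terms by A-exponent (count of states per loop number):
Powers of d = -A^2 - A^-2: d^2 = A^4 + 2 + A^-4.
  A^4 * (d^2) = A^8 + 2*A^4 + 1
  A^2 * (4*d) = -4*A^4 - 4
  A^0 * (5 + d^2) = A^4 + 7 + A^-4
  A^-2 * (4*d) = -4 - 4*A^-4
  A^-4 * (d^2) = 1 + 2*A^-4 + A^-8
Summing the groups: <K> = A^8 - A^4 + 1 - A^-4 + A^-8
Normalise by the writhe: (-A^3)^(-w) = (-A^3)^(0) = 1, so f(A) = 1 * <K> = A^8 - A^4 + 1 - A^-4 + A^-8.
Substitute A = t^(-1/4), i.e. A^e → t^(-e/4): V(t) = t^2 - t + 1 - t^-1 + t^-2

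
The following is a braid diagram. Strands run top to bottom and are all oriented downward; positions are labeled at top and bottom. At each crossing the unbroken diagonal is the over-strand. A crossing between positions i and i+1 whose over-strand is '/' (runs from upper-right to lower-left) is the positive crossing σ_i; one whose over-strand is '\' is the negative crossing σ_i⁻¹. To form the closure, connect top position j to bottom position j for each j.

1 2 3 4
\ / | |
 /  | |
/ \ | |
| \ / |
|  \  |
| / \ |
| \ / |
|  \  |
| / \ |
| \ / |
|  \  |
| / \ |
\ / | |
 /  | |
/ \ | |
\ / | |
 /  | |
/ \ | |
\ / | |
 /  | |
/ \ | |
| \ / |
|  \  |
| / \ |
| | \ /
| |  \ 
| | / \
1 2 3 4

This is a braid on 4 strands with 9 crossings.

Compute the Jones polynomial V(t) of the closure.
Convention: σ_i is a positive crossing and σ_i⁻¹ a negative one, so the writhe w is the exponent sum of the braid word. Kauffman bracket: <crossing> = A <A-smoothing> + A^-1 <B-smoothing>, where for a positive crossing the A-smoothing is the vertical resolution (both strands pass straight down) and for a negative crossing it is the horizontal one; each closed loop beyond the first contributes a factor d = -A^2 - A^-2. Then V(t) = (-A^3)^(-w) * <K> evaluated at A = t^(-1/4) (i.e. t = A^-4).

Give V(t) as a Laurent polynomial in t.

t^4 - 2*t^3 + 3*t^2 - 4*t + 5 - 4*t^-1 + 3*t^-2 - 2*t^-3 + t^-4

Derivation:
Reading the diagram top to bottom ('/'-over between positions i,i+1 = s_i, '\'-over = s_i^-1): braid word = s1 s2^-1 s2^-1 s2^-1 s1 s1 s1 s2^-1 s3^-1.
The presented braid s1 s2^-1 s2^-1 s2^-1 s1 s1 s1 s2^-1 s3^-1 on 4 strands reduces by inverse Markov moves (closure unchanged at each step):
  Destabilize: the word has the form β·s3^-1 where s3^-1 occurs only as the final letter (β ∈ B_3); drop it and the last strand → 3 strands.
Reduced to β = s1 s2^-1 s2^-1 s2^-1 s1 s1 s1 s2^-1 on 3 strands, 8 crossings.
Compute on β:
Braid: s1 s2^-1 s2^-1 s2^-1 s1 s1 s1 s2^-1 on 3 strands, 8 crossings.
Writhe w = (#positive) - (#negative) = 4 - 4 = 0.
Computing the Kauffman bracket via state sum. There are 2^8 = 256 states.
For each crossing: s=0 is the vertical smoothing, s=1 horizontal. Crossing k contributes A^(sign_k * (1 - 2*s_k)); loop factor d = -A^2 - A^-2.
Tabulate the states by total A-exponent and number of loops L (A-exp: L × count):
  A^8: L=5 ×1
  A^6: L=4 ×8
  A^4: L=3 ×25, L=5 ×3
  A^2: L=2 ×37, L=4 ×18, L=6 ×1
  A^0: L=1 ×25, L=3 ×37, L=5 ×8
  A^-2: L=2 ×37, L=4 ×18, L=6 ×1
  A^-4: L=3 ×25, L=5 ×3
  A^-6: L=4 ×8
  A^-8: L=5 ×1
Each group contributes A^e * Σ count * d^(L-1):
Powers of d = -A^2 - A^-2: d^2 = A^4 + 2 + A^-4; d^3 = -A^6 - 3*A^2 - 3*A^-2 - A^-6; d^4 = A^8 + 4*A^4 + 6 + 4*A^-4 + A^-8; d^5 = -A^10 - 5*A^6 - 10*A^2 - 10*A^-2 - 5*A^-6 - A^-10.
  A^8 * (d^4) = A^16 + 4*A^12 + 6*A^8 + 4*A^4 + 1
  A^6 * (8*d^3) = -8*A^12 - 24*A^8 - 24*A^4 - 8
  A^4 * (25*d^2 + 3*d^4) = 3*A^12 + 37*A^8 + 68*A^4 + 37 + 3*A^-4
  A^2 * (37*d + 18*d^3 + d^5) = -A^12 - 23*A^8 - 101*A^4 - 101 - 23*A^-4 - A^-8
  A^0 * (25 + 37*d^2 + 8*d^4) = 8*A^8 + 69*A^4 + 147 + 69*A^-4 + 8*A^-8
  A^-2 * (37*d + 18*d^3 + d^5) = -A^8 - 23*A^4 - 101 - 101*A^-4 - 23*A^-8 - A^-12
  A^-4 * (25*d^2 + 3*d^4) = 3*A^4 + 37 + 68*A^-4 + 37*A^-8 + 3*A^-12
  A^-6 * (8*d^3) = -8 - 24*A^-4 - 24*A^-8 - 8*A^-12
  A^-8 * (d^4) = 1 + 4*A^-4 + 6*A^-8 + 4*A^-12 + A^-16
Summing the groups: <K> = A^16 - 2*A^12 + 3*A^8 - 4*A^4 + 5 - 4*A^-4 + 3*A^-8 - 2*A^-12 + A^-16
Normalise by the writhe: (-A^3)^(-w) = (-A^3)^(0) = 1, so f(A) = 1 * <K> = A^16 - 2*A^12 + 3*A^8 - 4*A^4 + 5 - 4*A^-4 + 3*A^-8 - 2*A^-12 + A^-16.
Substitute A = t^(-1/4), i.e. A^e → t^(-e/4): V(t) = t^4 - 2*t^3 + 3*t^2 - 4*t + 5 - 4*t^-1 + 3*t^-2 - 2*t^-3 + t^-4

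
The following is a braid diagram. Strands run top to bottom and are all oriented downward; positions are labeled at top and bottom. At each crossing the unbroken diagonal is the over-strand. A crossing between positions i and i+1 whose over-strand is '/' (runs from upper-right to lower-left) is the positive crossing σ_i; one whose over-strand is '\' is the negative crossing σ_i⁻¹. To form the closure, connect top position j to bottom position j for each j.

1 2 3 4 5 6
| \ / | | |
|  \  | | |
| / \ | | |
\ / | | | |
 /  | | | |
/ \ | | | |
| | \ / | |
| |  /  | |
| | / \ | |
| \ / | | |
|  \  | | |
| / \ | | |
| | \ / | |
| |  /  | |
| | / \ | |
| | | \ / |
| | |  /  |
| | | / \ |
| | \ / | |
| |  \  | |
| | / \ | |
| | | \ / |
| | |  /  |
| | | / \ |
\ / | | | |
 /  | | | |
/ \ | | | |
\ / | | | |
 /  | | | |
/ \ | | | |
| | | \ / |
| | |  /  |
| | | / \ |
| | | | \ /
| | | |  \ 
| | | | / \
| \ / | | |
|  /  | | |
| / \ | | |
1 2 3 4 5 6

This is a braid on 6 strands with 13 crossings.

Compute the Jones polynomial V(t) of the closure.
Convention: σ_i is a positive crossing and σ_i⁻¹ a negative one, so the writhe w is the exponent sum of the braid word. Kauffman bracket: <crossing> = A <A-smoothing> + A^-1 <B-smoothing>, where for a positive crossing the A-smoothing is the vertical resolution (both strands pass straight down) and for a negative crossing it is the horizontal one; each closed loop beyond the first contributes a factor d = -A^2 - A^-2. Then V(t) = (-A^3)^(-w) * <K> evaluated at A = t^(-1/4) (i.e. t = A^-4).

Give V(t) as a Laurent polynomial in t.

t^10 - 2*t^9 + 2*t^8 - 4*t^7 + 4*t^6 - 3*t^5 + 3*t^4 - t^3 + t^2

Derivation:
Reading the diagram top to bottom ('/'-over between positions i,i+1 = s_i, '\'-over = s_i^-1): braid word = s2^-1 s1 s3 s2^-1 s3 s4 s3^-1 s4 s1 s1 s4 s5^-1 s2.
The presented braid s2^-1 s1 s3 s2^-1 s3 s4 s3^-1 s4 s1 s1 s4 s5^-1 s2 on 6 strands reduces by inverse Markov moves (closure unchanged at each step):
  Deconjugate: the word is γ·β·γ⁻¹ with γ = s2^-1 (prefix) and γ⁻¹ = s2 (suffix); strip both.
  Destabilize: the word has the form β·s5^-1 where s5^-1 occurs only as the final letter (β ∈ B_5); drop it and the last strand → 5 strands.
Reduced to β = s1 s3 s2^-1 s3 s4 s3^-1 s4 s1 s1 s4 on 5 strands, 10 crossings.
Compute on β:
Braid: s1 s3 s2^-1 s3 s4 s3^-1 s4 s1 s1 s4 on 5 strands, 10 crossings.
Writhe w = (#positive) - (#negative) = 8 - 2 = 6.
Computing the Kauffman bracket via state sum. There are 2^10 = 1024 states.
Smooth each crossing (0=||, 1=⌣⌢); contribution A^(Σ sign_k(1-2s_k)) * d^(L-1).
Tabulate the states by total A-exponent and number of loops L (A-exp: L × count):
  A^10: L=3 ×1
  A^8: L=2 ×6, L=4 ×4
  A^6: L=1 ×9, L=3 ×32, L=5 ×4
  A^4: L=2 ×70, L=4 ×49, L=6 ×1
  A^2: L=1 ×30, L=3 ×149, L=5 ×31
  A^0: L=2 ×99, L=4 ×144, L=6 ×9
  A^-2: L=3 ×136, L=5 ×73, L=7 ×1
  A^-4: L=4 ×101, L=6 ×19
  A^-6: L=5 ×43, L=7 ×2
  A^-8: L=6 ×10
  A^-10: L=7 ×1
Each group contributes A^e * Σ count * d^(L-1):
Powers of d = -A^2 - A^-2: d^2 = A^4 + 2 + A^-4; d^3 = -A^6 - 3*A^2 - 3*A^-2 - A^-6; d^4 = A^8 + 4*A^4 + 6 + 4*A^-4 + A^-8; d^5 = -A^10 - 5*A^6 - 10*A^2 - 10*A^-2 - 5*A^-6 - A^-10; d^6 = A^12 + 6*A^8 + 15*A^4 + 20 + 15*A^-4 + 6*A^-8 + A^-12.
  A^10 * (d^2) = A^14 + 2*A^10 + A^6
  A^8 * (6*d + 4*d^3) = -4*A^14 - 18*A^10 - 18*A^6 - 4*A^2
  A^6 * (9 + 32*d^2 + 4*d^4) = 4*A^14 + 48*A^10 + 97*A^6 + 48*A^2 + 4*A^-2
  A^4 * (70*d + 49*d^3 + d^5) = -A^14 - 54*A^10 - 227*A^6 - 227*A^2 - 54*A^-2 - A^-6
  A^2 * (30 + 149*d^2 + 31*d^4) = 31*A^10 + 273*A^6 + 514*A^2 + 273*A^-2 + 31*A^-6
  A^0 * (99*d + 144*d^3 + 9*d^5) = -9*A^10 - 189*A^6 - 621*A^2 - 621*A^-2 - 189*A^-6 - 9*A^-10
  A^-2 * (136*d^2 + 73*d^4 + d^6) = A^10 + 79*A^6 + 443*A^2 + 730*A^-2 + 443*A^-6 + 79*A^-10 + A^-14
  A^-4 * (101*d^3 + 19*d^5) = -19*A^6 - 196*A^2 - 493*A^-2 - 493*A^-6 - 196*A^-10 - 19*A^-14
  A^-6 * (43*d^4 + 2*d^6) = 2*A^6 + 55*A^2 + 202*A^-2 + 298*A^-6 + 202*A^-10 + 55*A^-14 + 2*A^-18
  A^-8 * (10*d^5) = -10*A^2 - 50*A^-2 - 100*A^-6 - 100*A^-10 - 50*A^-14 - 10*A^-18
  A^-10 * (d^6) = A^2 + 6*A^-2 + 15*A^-6 + 20*A^-10 + 15*A^-14 + 6*A^-18 + A^-22
Summing the groups: <K> = A^10 - A^6 + 3*A^2 - 3*A^-2 + 4*A^-6 - 4*A^-10 + 2*A^-14 - 2*A^-18 + A^-22
Normalise by the writhe: (-A^3)^(-w) = (-A^3)^(-6) = A^-18, so f(A) = A^-18 * <K> = A^-8 - A^-12 + 3*A^-16 - 3*A^-20 + 4*A^-24 - 4*A^-28 + 2*A^-32 - 2*A^-36 + A^-40.
Substitute A = t^(-1/4), i.e. A^e → t^(-e/4): V(t) = t^10 - 2*t^9 + 2*t^8 - 4*t^7 + 4*t^6 - 3*t^5 + 3*t^4 - t^3 + t^2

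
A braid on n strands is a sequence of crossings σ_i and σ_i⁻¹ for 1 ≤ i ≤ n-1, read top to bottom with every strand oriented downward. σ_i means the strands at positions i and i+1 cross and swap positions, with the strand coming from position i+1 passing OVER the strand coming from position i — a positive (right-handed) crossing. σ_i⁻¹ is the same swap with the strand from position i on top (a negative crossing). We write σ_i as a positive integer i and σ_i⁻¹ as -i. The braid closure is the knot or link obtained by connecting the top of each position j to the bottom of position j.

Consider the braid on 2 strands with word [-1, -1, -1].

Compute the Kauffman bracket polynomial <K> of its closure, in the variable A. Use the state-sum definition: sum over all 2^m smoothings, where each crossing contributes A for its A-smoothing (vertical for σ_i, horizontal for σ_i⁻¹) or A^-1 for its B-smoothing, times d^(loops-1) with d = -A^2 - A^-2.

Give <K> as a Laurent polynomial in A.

A^7 - A^3 - A^-5

Derivation:
Braid: s1^-1 s1^-1 s1^-1 on 2 strands, 3 crossings.
Writhe w = (#positive) - (#negative) = 0 - 3 = -3.
Enumerate smoothing states for the bracket polynomial. There are 2^3 = 8 states.
For each crossing: s=0 is the vertical smoothing, s=1 horizontal. Crossing k contributes A^(sign_k * (1 - 2*s_k)); loop factor d = -A^2 - A^-2.
  state 000: A-exp=-3, loops=2, term = A^-3 * d^1
  state 001: A-exp=-1, loops=1, term = A^-1 * d^0
  state 010: A-exp=-1, loops=1, term = A^-1 * d^0
  state 011: A-exp=+1, loops=2, term = A^1 * d^1
  state 100: A-exp=-1, loops=1, term = A^-1 * d^0
  state 101: A-exp=+1, loops=2, term = A^1 * d^1
  state 110: A-exp=+1, loops=2, term = A^1 * d^1
  state 111: A-exp=+3, loops=3, term = A^3 * d^2
Collect the terms by A-exponent (count of states per loop number):
Powers of d = -A^2 - A^-2: d^2 = A^4 + 2 + A^-4.
  A^3 * (d^2) = A^7 + 2*A^3 + A^-1
  A^1 * (3*d) = -3*A^3 - 3*A^-1
  A^-1 * (3) = 3*A^-1
  A^-3 * (d) = -A^-1 - A^-5
Summing the groups: <K> = A^7 - A^3 - A^-5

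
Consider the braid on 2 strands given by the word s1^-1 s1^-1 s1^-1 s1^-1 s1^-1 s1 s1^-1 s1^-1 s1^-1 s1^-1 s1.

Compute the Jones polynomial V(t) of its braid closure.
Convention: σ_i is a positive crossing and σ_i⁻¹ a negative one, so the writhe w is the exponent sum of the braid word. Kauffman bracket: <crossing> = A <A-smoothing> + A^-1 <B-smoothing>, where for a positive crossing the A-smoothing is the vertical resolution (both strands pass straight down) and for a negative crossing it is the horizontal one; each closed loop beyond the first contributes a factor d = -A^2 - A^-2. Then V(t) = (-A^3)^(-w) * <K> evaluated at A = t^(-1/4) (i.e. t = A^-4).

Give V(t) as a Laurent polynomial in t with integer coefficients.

The presented braid s1^-1 s1^-1 s1^-1 s1^-1 s1^-1 s1 s1^-1 s1^-1 s1^-1 s1^-1 s1 on 2 strands reduces by inverse Markov moves (closure unchanged at each step):
  Deconjugate: the word is γ·β·γ⁻¹ with γ = s1^-1 (prefix) and γ⁻¹ = s1 (suffix); strip both.
Reduced to β = s1^-1 s1^-1 s1^-1 s1^-1 s1 s1^-1 s1^-1 s1^-1 s1^-1 on 2 strands, 9 crossings.
Compute on β:
First cancel adjacent σ_i σ_i⁻¹ pairs (Reidemeister II — same braid, same closure): s1^-1 s1^-1 s1^-1 s1^-1 s1 s1^-1 s1^-1 s1^-1 s1^-1 → s1^-1 s1^-1 s1^-1 s1^-1 s1^-1 s1^-1 s1^-1.
Braid: s1^-1 s1^-1 s1^-1 s1^-1 s1^-1 s1^-1 s1^-1 on 2 strands, 7 crossings.
Writhe w = (#positive) - (#negative) = 0 - 7 = -7.
Enumerate smoothing states for the bracket polynomial. There are 2^7 = 128 states.
For each crossing: s=0 is the vertical smoothing, s=1 horizontal. Crossing k contributes A^(sign_k * (1 - 2*s_k)); loop factor d = -A^2 - A^-2.
Tabulate the states by total A-exponent and number of loops L (A-exp: L × count):
  A^7: L=7 ×1
  A^5: L=6 ×7
  A^3: L=5 ×21
  A^1: L=4 ×35
  A^-1: L=3 ×35
  A^-3: L=2 ×21
  A^-5: L=1 ×7
  A^-7: L=2 ×1
Each group contributes A^e * Σ count * d^(L-1):
Powers of d = -A^2 - A^-2: d^2 = A^4 + 2 + A^-4; d^3 = -A^6 - 3*A^2 - 3*A^-2 - A^-6; d^4 = A^8 + 4*A^4 + 6 + 4*A^-4 + A^-8; d^5 = -A^10 - 5*A^6 - 10*A^2 - 10*A^-2 - 5*A^-6 - A^-10; d^6 = A^12 + 6*A^8 + 15*A^4 + 20 + 15*A^-4 + 6*A^-8 + A^-12.
  A^7 * (d^6) = A^19 + 6*A^15 + 15*A^11 + 20*A^7 + 15*A^3 + 6*A^-1 + A^-5
  A^5 * (7*d^5) = -7*A^15 - 35*A^11 - 70*A^7 - 70*A^3 - 35*A^-1 - 7*A^-5
  A^3 * (21*d^4) = 21*A^11 + 84*A^7 + 126*A^3 + 84*A^-1 + 21*A^-5
  A^1 * (35*d^3) = -35*A^7 - 105*A^3 - 105*A^-1 - 35*A^-5
  A^-1 * (35*d^2) = 35*A^3 + 70*A^-1 + 35*A^-5
  A^-3 * (21*d) = -21*A^-1 - 21*A^-5
  A^-5 * (7) = 7*A^-5
  A^-7 * (d) = -A^-5 - A^-9
Summing the groups: <K> = A^19 - A^15 + A^11 - A^7 + A^3 - A^-1 - A^-9
Normalise by the writhe: (-A^3)^(-w) = (-A^3)^(7) = -A^21, so f(A) = -A^21 * <K> = -A^40 + A^36 - A^32 + A^28 - A^24 + A^20 + A^12.
Substitute A = t^(-1/4), i.e. A^e → t^(-e/4): V(t) = t^-3 + t^-5 - t^-6 + t^-7 - t^-8 + t^-9 - t^-10

Answer: t^-3 + t^-5 - t^-6 + t^-7 - t^-8 + t^-9 - t^-10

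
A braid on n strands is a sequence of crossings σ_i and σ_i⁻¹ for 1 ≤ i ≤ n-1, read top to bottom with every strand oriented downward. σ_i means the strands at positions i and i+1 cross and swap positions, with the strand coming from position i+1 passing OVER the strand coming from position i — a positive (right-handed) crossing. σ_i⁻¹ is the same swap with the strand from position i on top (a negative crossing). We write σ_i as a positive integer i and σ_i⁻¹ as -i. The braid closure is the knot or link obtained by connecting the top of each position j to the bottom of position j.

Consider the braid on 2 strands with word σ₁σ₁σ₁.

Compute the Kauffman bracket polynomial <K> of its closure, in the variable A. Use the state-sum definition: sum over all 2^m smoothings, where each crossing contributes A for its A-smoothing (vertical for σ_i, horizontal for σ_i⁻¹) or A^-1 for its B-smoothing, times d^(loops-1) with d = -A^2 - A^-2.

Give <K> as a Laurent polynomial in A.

Braid: s1 s1 s1 on 2 strands, 3 crossings.
Writhe w = (#positive) - (#negative) = 3 - 0 = 3.
Enumerate smoothing states for the bracket polynomial. There are 2^3 = 8 states.
Each crossing splits two ways (0=vertical, 1=horizontal). The state's weight is A^(#A-smoothings - #B-smoothings) * d^(loops - 1).
  state 000: A-exp=+3, loops=2, term = A^3 * d^1
  state 001: A-exp=+1, loops=1, term = A^1 * d^0
  state 010: A-exp=+1, loops=1, term = A^1 * d^0
  state 011: A-exp=-1, loops=2, term = A^-1 * d^1
  state 100: A-exp=+1, loops=1, term = A^1 * d^0
  state 101: A-exp=-1, loops=2, term = A^-1 * d^1
  state 110: A-exp=-1, loops=2, term = A^-1 * d^1
  state 111: A-exp=-3, loops=3, term = A^-3 * d^2
Collect the terms by A-exponent (count of states per loop number):
Powers of d = -A^2 - A^-2: d^2 = A^4 + 2 + A^-4.
  A^3 * (d) = -A^5 - A
  A^1 * (3) = 3*A
  A^-1 * (3*d) = -3*A - 3*A^-3
  A^-3 * (d^2) = A + 2*A^-3 + A^-7
Summing the groups: <K> = -A^5 - A^-3 + A^-7

Answer: -A^5 - A^-3 + A^-7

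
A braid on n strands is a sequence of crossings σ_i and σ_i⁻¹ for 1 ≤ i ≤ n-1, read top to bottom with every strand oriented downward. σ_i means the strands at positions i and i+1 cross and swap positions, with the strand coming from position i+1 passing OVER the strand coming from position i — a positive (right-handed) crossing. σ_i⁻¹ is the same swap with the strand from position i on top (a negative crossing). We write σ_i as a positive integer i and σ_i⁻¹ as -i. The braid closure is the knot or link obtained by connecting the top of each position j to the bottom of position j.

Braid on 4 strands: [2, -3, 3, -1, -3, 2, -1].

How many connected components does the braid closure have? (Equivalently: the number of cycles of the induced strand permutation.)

Track the strand permutation on 4 strands, starting from identity.
  step 1: s2 swaps positions 2,3 -> [1 3 2 4]
  step 2: s3^-1 swaps positions 3,4 -> [1 3 4 2]
  step 3: s3 swaps positions 3,4 -> [1 3 2 4]
  step 4: s1^-1 swaps positions 1,2 -> [3 1 2 4]
  step 5: s3^-1 swaps positions 3,4 -> [3 1 4 2]
  step 6: s2 swaps positions 2,3 -> [3 4 1 2]
  step 7: s1^-1 swaps positions 1,2 -> [4 3 1 2]
Final permutation (position -> original strand): [4 3 1 2]
Closure components = cycle count of this permutation = 1.

Answer: 1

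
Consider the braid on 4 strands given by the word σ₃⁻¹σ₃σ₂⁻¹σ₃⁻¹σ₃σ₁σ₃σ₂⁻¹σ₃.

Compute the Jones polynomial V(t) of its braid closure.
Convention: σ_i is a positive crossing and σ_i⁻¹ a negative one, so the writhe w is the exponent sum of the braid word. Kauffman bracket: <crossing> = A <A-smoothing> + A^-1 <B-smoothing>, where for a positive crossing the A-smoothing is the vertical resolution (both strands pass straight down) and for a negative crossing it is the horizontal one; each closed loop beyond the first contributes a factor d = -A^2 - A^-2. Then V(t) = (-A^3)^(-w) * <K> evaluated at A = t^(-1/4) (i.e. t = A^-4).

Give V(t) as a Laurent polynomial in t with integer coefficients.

t^2 - t + 1 - t^-1 + t^-2

Derivation:
The presented braid s3^-1 s3 s2^-1 s3^-1 s3 s1 s3 s2^-1 s3 on 4 strands reduces by inverse Markov moves (closure unchanged at each step):
  Deconjugate: the word is γ·β·γ⁻¹ with γ = s3^-1 (prefix) and γ⁻¹ = s3 (suffix); strip both.
Reduced to β = s3 s2^-1 s3^-1 s3 s1 s3 s2^-1 on 4 strands, 7 crossings.
Compute on β:
First cancel adjacent σ_i σ_i⁻¹ pairs (Reidemeister II — same braid, same closure): s3 s2^-1 s3^-1 s3 s1 s3 s2^-1 → s3 s2^-1 s1 s3 s2^-1.
Braid: s3 s2^-1 s1 s3 s2^-1 on 4 strands, 5 crossings.
Writhe w = (#positive) - (#negative) = 3 - 2 = 1.
Enumerate smoothing states for the bracket polynomial. There are 2^5 = 32 states.
Each crossing splits two ways (0=vertical, 1=horizontal). The state's weight is A^(#A-smoothings - #B-smoothings) * d^(loops - 1).
  state 00000: A-exp=+1, loops=4, term = A^1 * d^3
  state 00001: A-exp=+3, loops=3, term = A^3 * d^2
  state 00010: A-exp=-1, loops=3, term = A^-1 * d^2
  state 00011: A-exp=+1, loops=2, term = A^1 * d^1
  state 00100: A-exp=-1, loops=3, term = A^-1 * d^2
  state 00101: A-exp=+1, loops=2, term = A^1 * d^1
  state 00110: A-exp=-3, loops=2, term = A^-3 * d^1
  state 00111: A-exp=-1, loops=1, term = A^-1 * d^0
  state 01000: A-exp=+3, loops=3, term = A^3 * d^2
  state 01001: A-exp=+5, loops=4, term = A^5 * d^3
  state 01010: A-exp=+1, loops=2, term = A^1 * d^1
  state 01011: A-exp=+3, loops=3, term = A^3 * d^2
  state 01100: A-exp=+1, loops=2, term = A^1 * d^1
  state 01101: A-exp=+3, loops=3, term = A^3 * d^2
  state 01110: A-exp=-1, loops=1, term = A^-1 * d^0
  state 01111: A-exp=+1, loops=2, term = A^1 * d^1
  state 10000: A-exp=-1, loops=3, term = A^-1 * d^2
  state 10001: A-exp=+1, loops=2, term = A^1 * d^1
  state 10010: A-exp=-3, loops=4, term = A^-3 * d^3
  state 10011: A-exp=-1, loops=3, term = A^-1 * d^2
  state 10100: A-exp=-3, loops=2, term = A^-3 * d^1
  state 10101: A-exp=-1, loops=1, term = A^-1 * d^0
  state 10110: A-exp=-5, loops=3, term = A^-5 * d^2
  state 10111: A-exp=-3, loops=2, term = A^-3 * d^1
  state 11000: A-exp=+1, loops=2, term = A^1 * d^1
  state 11001: A-exp=+3, loops=3, term = A^3 * d^2
  state 11010: A-exp=-1, loops=3, term = A^-1 * d^2
  state 11011: A-exp=+1, loops=2, term = A^1 * d^1
  state 11100: A-exp=-1, loops=1, term = A^-1 * d^0
  state 11101: A-exp=+1, loops=2, term = A^1 * d^1
  state 11110: A-exp=-3, loops=2, term = A^-3 * d^1
  state 11111: A-exp=-1, loops=1, term = A^-1 * d^0
Collect the terms by A-exponent (count of states per loop number):
Powers of d = -A^2 - A^-2: d^2 = A^4 + 2 + A^-4; d^3 = -A^6 - 3*A^2 - 3*A^-2 - A^-6.
  A^5 * (d^3) = -A^11 - 3*A^7 - 3*A^3 - A^-1
  A^3 * (5*d^2) = 5*A^7 + 10*A^3 + 5*A^-1
  A^1 * (9*d + d^3) = -A^7 - 12*A^3 - 12*A^-1 - A^-5
  A^-1 * (5 + 5*d^2) = 5*A^3 + 15*A^-1 + 5*A^-5
  A^-3 * (4*d + d^3) = -A^3 - 7*A^-1 - 7*A^-5 - A^-9
  A^-5 * (d^2) = A^-1 + 2*A^-5 + A^-9
Summing the groups: <K> = -A^11 + A^7 - A^3 + A^-1 - A^-5
Normalise by the writhe: (-A^3)^(-w) = (-A^3)^(-1) = -A^-3, so f(A) = -A^-3 * <K> = A^8 - A^4 + 1 - A^-4 + A^-8.
Substitute A = t^(-1/4), i.e. A^e → t^(-e/4): V(t) = t^2 - t + 1 - t^-1 + t^-2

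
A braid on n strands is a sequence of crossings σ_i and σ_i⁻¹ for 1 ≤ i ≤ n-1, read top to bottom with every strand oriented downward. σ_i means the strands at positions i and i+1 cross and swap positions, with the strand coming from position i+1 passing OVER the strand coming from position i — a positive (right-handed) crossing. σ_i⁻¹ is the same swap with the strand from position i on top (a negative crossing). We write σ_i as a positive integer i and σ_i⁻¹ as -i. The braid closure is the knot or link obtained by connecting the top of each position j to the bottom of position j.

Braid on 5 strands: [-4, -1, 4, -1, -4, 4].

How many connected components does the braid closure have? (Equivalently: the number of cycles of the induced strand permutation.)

5

Derivation:
Track the strand permutation on 5 strands, starting from identity.
  step 1: s4^-1 swaps positions 4,5 -> [1 2 3 5 4]
  step 2: s1^-1 swaps positions 1,2 -> [2 1 3 5 4]
  step 3: s4 swaps positions 4,5 -> [2 1 3 4 5]
  step 4: s1^-1 swaps positions 1,2 -> [1 2 3 4 5]
  step 5: s4^-1 swaps positions 4,5 -> [1 2 3 5 4]
  step 6: s4 swaps positions 4,5 -> [1 2 3 4 5]
Final permutation (position -> original strand): [1 2 3 4 5]
Closure components = cycle count of this permutation = 5.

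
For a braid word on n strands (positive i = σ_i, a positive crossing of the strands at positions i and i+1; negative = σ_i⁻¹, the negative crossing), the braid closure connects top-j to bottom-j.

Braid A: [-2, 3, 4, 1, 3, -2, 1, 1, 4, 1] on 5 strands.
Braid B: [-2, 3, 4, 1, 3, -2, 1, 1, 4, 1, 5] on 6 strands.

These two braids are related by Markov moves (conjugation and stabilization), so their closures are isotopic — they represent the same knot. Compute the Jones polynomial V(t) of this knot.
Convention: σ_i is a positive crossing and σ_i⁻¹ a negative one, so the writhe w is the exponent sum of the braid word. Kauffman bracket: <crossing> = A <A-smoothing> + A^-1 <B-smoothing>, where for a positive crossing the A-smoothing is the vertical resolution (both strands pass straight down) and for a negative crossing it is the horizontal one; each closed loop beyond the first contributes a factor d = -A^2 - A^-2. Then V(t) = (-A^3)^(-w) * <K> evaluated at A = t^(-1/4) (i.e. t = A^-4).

Markov-equivalent braids have isotopic closures, hence identical knot invariants. Strip the Markov moves from each word to reach a common short braid β, then compute V(t) once on β.
Braid A: s2^-1 s3 s4 s1 s3 s2^-1 s1 s1 s4 s1 on 5 strands has no conjugating prefix/suffix or stabilization to strip; take β = s2^-1 s3 s4 s1 s3 s2^-1 s1 s1 s4 s1.
Braid B: s2^-1 s3 s4 s1 s3 s2^-1 s1 s1 s4 s1 s5 on 6 strands reduces by inverse Markov moves (closure unchanged at each step):
  Destabilize: the word has the form β·s5 where s5 occurs only as the final letter (β ∈ B_5); drop it and the last strand → 5 strands.
Reduced to β = s2^-1 s3 s4 s1 s3 s2^-1 s1 s1 s4 s1 on 5 strands, 10 crossings.
Both give the same β = s2^-1 s3 s4 s1 s3 s2^-1 s1 s1 s4 s1 on 5 strands, so one state sum suffices:
Braid: s2^-1 s3 s4 s1 s3 s2^-1 s1 s1 s4 s1 on 5 strands, 10 crossings.
Writhe w = (#positive) - (#negative) = 8 - 2 = 6.
State-sum expansion of <K>. There are 2^10 = 1024 states.
For each crossing: s=0 is the vertical smoothing, s=1 horizontal. Crossing k contributes A^(sign_k * (1 - 2*s_k)); loop factor d = -A^2 - A^-2.
Tabulate the states by total A-exponent and number of loops L (A-exp: L × count):
  A^10: L=5 ×1
  A^8: L=4 ×10
  A^6: L=3 ×39, L=5 ×6
  A^4: L=2 ×68, L=4 ×51, L=6 ×1
  A^2: L=1 ×44, L=3 ×139, L=5 ×27
  A^0: L=2 ×126, L=4 ×118, L=6 ×8
  A^-2: L=1 ×11, L=3 ×140, L=5 ×58, L=7 ×1
  A^-4: L=2 ×19, L=4 ×85, L=6 ×16
  A^-6: L=3 ×15, L=5 ×28, L=7 ×2
  A^-8: L=4 ×6, L=6 ×4
  A^-10: L=5 ×1
Each group contributes A^e * Σ count * d^(L-1):
Powers of d = -A^2 - A^-2: d^2 = A^4 + 2 + A^-4; d^3 = -A^6 - 3*A^2 - 3*A^-2 - A^-6; d^4 = A^8 + 4*A^4 + 6 + 4*A^-4 + A^-8; d^5 = -A^10 - 5*A^6 - 10*A^2 - 10*A^-2 - 5*A^-6 - A^-10; d^6 = A^12 + 6*A^8 + 15*A^4 + 20 + 15*A^-4 + 6*A^-8 + A^-12.
  A^10 * (d^4) = A^18 + 4*A^14 + 6*A^10 + 4*A^6 + A^2
  A^8 * (10*d^3) = -10*A^14 - 30*A^10 - 30*A^6 - 10*A^2
  A^6 * (39*d^2 + 6*d^4) = 6*A^14 + 63*A^10 + 114*A^6 + 63*A^2 + 6*A^-2
  A^4 * (68*d + 51*d^3 + d^5) = -A^14 - 56*A^10 - 231*A^6 - 231*A^2 - 56*A^-2 - A^-6
  A^2 * (44 + 139*d^2 + 27*d^4) = 27*A^10 + 247*A^6 + 484*A^2 + 247*A^-2 + 27*A^-6
  A^0 * (126*d + 118*d^3 + 8*d^5) = -8*A^10 - 158*A^6 - 560*A^2 - 560*A^-2 - 158*A^-6 - 8*A^-10
  A^-2 * (11 + 140*d^2 + 58*d^4 + d^6) = A^10 + 64*A^6 + 387*A^2 + 659*A^-2 + 387*A^-6 + 64*A^-10 + A^-14
  A^-4 * (19*d + 85*d^3 + 16*d^5) = -16*A^6 - 165*A^2 - 434*A^-2 - 434*A^-6 - 165*A^-10 - 16*A^-14
  A^-6 * (15*d^2 + 28*d^4 + 2*d^6) = 2*A^6 + 40*A^2 + 157*A^-2 + 238*A^-6 + 157*A^-10 + 40*A^-14 + 2*A^-18
  A^-8 * (6*d^3 + 4*d^5) = -4*A^2 - 26*A^-2 - 58*A^-6 - 58*A^-10 - 26*A^-14 - 4*A^-18
  A^-10 * (d^4) = A^-2 + 4*A^-6 + 6*A^-10 + 4*A^-14 + A^-18
Summing the groups: <K> = A^18 - A^14 + 3*A^10 - 4*A^6 + 5*A^2 - 6*A^-2 + 5*A^-6 - 4*A^-10 + 3*A^-14 - A^-18
Normalise by the writhe: (-A^3)^(-w) = (-A^3)^(-6) = A^-18, so f(A) = A^-18 * <K> = 1 - A^-4 + 3*A^-8 - 4*A^-12 + 5*A^-16 - 6*A^-20 + 5*A^-24 - 4*A^-28 + 3*A^-32 - A^-36.
Substitute A = t^(-1/4), i.e. A^e → t^(-e/4): V(t) = -t^9 + 3*t^8 - 4*t^7 + 5*t^6 - 6*t^5 + 5*t^4 - 4*t^3 + 3*t^2 - t + 1

Answer: -t^9 + 3*t^8 - 4*t^7 + 5*t^6 - 6*t^5 + 5*t^4 - 4*t^3 + 3*t^2 - t + 1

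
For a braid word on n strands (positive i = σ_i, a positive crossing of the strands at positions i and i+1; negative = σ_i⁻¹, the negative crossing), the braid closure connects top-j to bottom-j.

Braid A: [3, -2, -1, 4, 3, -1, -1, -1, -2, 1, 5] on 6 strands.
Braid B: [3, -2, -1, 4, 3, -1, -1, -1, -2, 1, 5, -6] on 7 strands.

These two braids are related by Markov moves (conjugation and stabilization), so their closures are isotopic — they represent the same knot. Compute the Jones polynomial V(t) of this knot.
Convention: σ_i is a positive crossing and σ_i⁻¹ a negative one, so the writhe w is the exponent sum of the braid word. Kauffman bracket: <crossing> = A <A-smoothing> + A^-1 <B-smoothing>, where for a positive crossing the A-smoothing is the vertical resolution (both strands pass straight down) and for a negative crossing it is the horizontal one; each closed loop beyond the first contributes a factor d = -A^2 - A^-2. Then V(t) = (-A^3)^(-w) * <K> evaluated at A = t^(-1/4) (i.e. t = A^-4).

Markov-equivalent braids have isotopic closures, hence identical knot invariants. Strip the Markov moves from each word to reach a common short braid β, then compute V(t) once on β.
Braid A: s3 s2^-1 s1^-1 s4 s3 s1^-1 s1^-1 s1^-1 s2^-1 s1 s5 on 6 strands reduces by inverse Markov moves (closure unchanged at each step):
  Destabilize: the word has the form β·s5 where s5 occurs only as the final letter (β ∈ B_5); drop it and the last strand → 5 strands.
Reduced to β = s3 s2^-1 s1^-1 s4 s3 s1^-1 s1^-1 s1^-1 s2^-1 s1 on 5 strands, 10 crossings.
Braid B: s3 s2^-1 s1^-1 s4 s3 s1^-1 s1^-1 s1^-1 s2^-1 s1 s5 s6^-1 on 7 strands reduces by inverse Markov moves (closure unchanged at each step):
  Destabilize: the word has the form β·s6^-1 where s6^-1 occurs only as the final letter (β ∈ B_6); drop it and the last strand → 6 strands.
  Destabilize: the word has the form β·s5 where s5 occurs only as the final letter (β ∈ B_5); drop it and the last strand → 5 strands.
Reduced to β = s3 s2^-1 s1^-1 s4 s3 s1^-1 s1^-1 s1^-1 s2^-1 s1 on 5 strands, 10 crossings.
Both give the same β = s3 s2^-1 s1^-1 s4 s3 s1^-1 s1^-1 s1^-1 s2^-1 s1 on 5 strands, so one state sum suffices:
Braid: s3 s2^-1 s1^-1 s4 s3 s1^-1 s1^-1 s1^-1 s2^-1 s1 on 5 strands, 10 crossings.
Writhe w = (#positive) - (#negative) = 4 - 6 = -2.
State-sum expansion of <K>. There are 2^10 = 1024 states.
For each crossing: s=0 is the vertical smoothing, s=1 horizontal. Crossing k contributes A^(sign_k * (1 - 2*s_k)); loop factor d = -A^2 - A^-2.
Tabulate the states by total A-exponent and number of loops L (A-exp: L × count):
  A^10: L=7 ×1
  A^8: L=6 ×10
  A^6: L=5 ×42, L=7 ×3
  A^4: L=4 ×95, L=6 ×24, L=8 ×1
  A^2: L=3 ×124, L=5 ×76, L=7 ×10
  A^0: L=2 ×90, L=4 ×126, L=6 ×35, L=8 ×1
  A^-2: L=1 ×28, L=3 ×116, L=5 ×61, L=7 ×5
  A^-4: L=2 ×50, L=4 ×60, L=6 ×10
  A^-6: L=1 ×5, L=3 ×29, L=5 ×11
  A^-8: L=2 ×4, L=4 ×6
  A^-10: L=3 ×1
Each group contributes A^e * Σ count * d^(L-1):
Powers of d = -A^2 - A^-2: d^2 = A^4 + 2 + A^-4; d^3 = -A^6 - 3*A^2 - 3*A^-2 - A^-6; d^4 = A^8 + 4*A^4 + 6 + 4*A^-4 + A^-8; d^5 = -A^10 - 5*A^6 - 10*A^2 - 10*A^-2 - 5*A^-6 - A^-10; d^6 = A^12 + 6*A^8 + 15*A^4 + 20 + 15*A^-4 + 6*A^-8 + A^-12; d^7 = -A^14 - 7*A^10 - 21*A^6 - 35*A^2 - 35*A^-2 - 21*A^-6 - 7*A^-10 - A^-14.
  A^10 * (d^6) = A^22 + 6*A^18 + 15*A^14 + 20*A^10 + 15*A^6 + 6*A^2 + A^-2
  A^8 * (10*d^5) = -10*A^18 - 50*A^14 - 100*A^10 - 100*A^6 - 50*A^2 - 10*A^-2
  A^6 * (42*d^4 + 3*d^6) = 3*A^18 + 60*A^14 + 213*A^10 + 312*A^6 + 213*A^2 + 60*A^-2 + 3*A^-6
  A^4 * (95*d^3 + 24*d^5 + d^7) = -A^18 - 31*A^14 - 236*A^10 - 560*A^6 - 560*A^2 - 236*A^-2 - 31*A^-6 - A^-10
  A^2 * (124*d^2 + 76*d^4 + 10*d^6) = 10*A^14 + 136*A^10 + 578*A^6 + 904*A^2 + 578*A^-2 + 136*A^-6 + 10*A^-10
  A^0 * (90*d + 126*d^3 + 35*d^5 + d^7) = -A^14 - 42*A^10 - 322*A^6 - 853*A^2 - 853*A^-2 - 322*A^-6 - 42*A^-10 - A^-14
  A^-2 * (28 + 116*d^2 + 61*d^4 + 5*d^6) = 5*A^10 + 91*A^6 + 435*A^2 + 726*A^-2 + 435*A^-6 + 91*A^-10 + 5*A^-14
  A^-4 * (50*d + 60*d^3 + 10*d^5) = -10*A^6 - 110*A^2 - 330*A^-2 - 330*A^-6 - 110*A^-10 - 10*A^-14
  A^-6 * (5 + 29*d^2 + 11*d^4) = 11*A^2 + 73*A^-2 + 129*A^-6 + 73*A^-10 + 11*A^-14
  A^-8 * (4*d + 6*d^3) = -6*A^-2 - 22*A^-6 - 22*A^-10 - 6*A^-14
  A^-10 * (d^2) = A^-6 + 2*A^-10 + A^-14
Summing the groups: <K> = A^22 - 2*A^18 + 3*A^14 - 4*A^10 + 4*A^6 - 4*A^2 + 3*A^-2 - A^-6 + A^-10
Normalise by the writhe: (-A^3)^(-w) = (-A^3)^(2) = A^6, so f(A) = A^6 * <K> = A^28 - 2*A^24 + 3*A^20 - 4*A^16 + 4*A^12 - 4*A^8 + 3*A^4 - 1 + A^-4.
Substitute A = t^(-1/4), i.e. A^e → t^(-e/4): V(t) = t - 1 + 3*t^-1 - 4*t^-2 + 4*t^-3 - 4*t^-4 + 3*t^-5 - 2*t^-6 + t^-7

Answer: t - 1 + 3*t^-1 - 4*t^-2 + 4*t^-3 - 4*t^-4 + 3*t^-5 - 2*t^-6 + t^-7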